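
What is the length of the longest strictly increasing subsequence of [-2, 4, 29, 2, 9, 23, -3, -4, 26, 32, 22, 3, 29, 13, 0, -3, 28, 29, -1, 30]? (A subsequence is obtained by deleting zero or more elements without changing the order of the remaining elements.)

8

One longest increasing subsequence is -2, 4, 9, 23, 26, 28, 29, 30 (positions 1,2,5,6,9,17,18,20), of length 8; no longer one exists.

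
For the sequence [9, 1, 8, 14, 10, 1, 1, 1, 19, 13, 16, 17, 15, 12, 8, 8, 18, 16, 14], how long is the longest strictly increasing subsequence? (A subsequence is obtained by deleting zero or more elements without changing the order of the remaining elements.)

Let dp[i] be the longest increasing subsequence ending at position i. Then dp = [1, 1, 2, 3, 3, 1, 1, 1, 4, 4, 5, 6, 5, 4, 2, 2, 7, 6, 5].
The maximum is 7; one witness is 1, 8, 10, 13, 16, 17, 18 at positions 2,3,5,10,11,12,17.

7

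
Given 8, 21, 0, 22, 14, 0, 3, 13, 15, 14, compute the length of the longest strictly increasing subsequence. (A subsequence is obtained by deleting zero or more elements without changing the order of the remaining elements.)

4

Scanning left to right, the best length ending at each element is: 8→1, 21→2, 0→1, 22→3, 14→2, 0→1, 3→2, 13→3, 15→4, 14→4.
So the longest increasing subsequence has length 4, e.g. 0, 3, 13, 15.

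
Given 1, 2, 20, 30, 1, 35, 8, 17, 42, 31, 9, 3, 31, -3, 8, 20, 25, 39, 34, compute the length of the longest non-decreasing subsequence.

One longest non-decreasing subsequence is 1, 2, 20, 30, 31, 31, 39 (positions 1,2,3,4,10,13,18), of length 7; no longer one exists.

7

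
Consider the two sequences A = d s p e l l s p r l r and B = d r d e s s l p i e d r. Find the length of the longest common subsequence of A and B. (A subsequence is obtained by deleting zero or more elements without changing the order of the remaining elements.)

Backtracking the LCS table gives one alignment: d (A1,B3) → s (A2,B6) → p (A3,B8) → e (A4,B10) → r (A11,B12).
So the longest common subsequence has length 5.

5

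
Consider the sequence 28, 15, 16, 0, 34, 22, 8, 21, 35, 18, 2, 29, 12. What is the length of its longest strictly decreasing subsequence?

Scanning left to right, the best length ending at each element is: 28→1, 15→2, 16→2, 0→3, 34→1, 22→2, 8→3, 21→3, 35→1, 18→4, 2→5, 29→2, 12→5.
So the longest decreasing subsequence has length 5, e.g. 28, 22, 21, 18, 2.

5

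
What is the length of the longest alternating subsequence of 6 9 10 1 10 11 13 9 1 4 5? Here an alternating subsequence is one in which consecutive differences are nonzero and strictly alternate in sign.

6

Track the best alternating length ending on an up-step vs a down-step at each position: up/down = 1/1, 2/1, 2/1, 1/3, 4/1, 4/1, 4/1, 4/5, 1/5, 6/5, 6/5.
The maximum over both is 6; one such subsequence is 6, 9, 1, 10, 1, 4.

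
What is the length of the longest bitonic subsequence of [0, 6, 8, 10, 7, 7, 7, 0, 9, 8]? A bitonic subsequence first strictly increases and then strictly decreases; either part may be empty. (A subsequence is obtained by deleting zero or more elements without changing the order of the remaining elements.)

6

One longest bitonic subsequence is 0, 6, 8, 10, 9, 8 (positions 1,2,3,4,9,10): it rises to 10 then falls. Length 6 is optimal.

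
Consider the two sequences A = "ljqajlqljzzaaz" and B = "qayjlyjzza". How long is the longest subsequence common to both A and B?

Backtracking the LCS table gives one alignment: q (A3,B1) → a (A4,B2) → j (A5,B4) → l (A6,B5) → j (A9,B7) → z (A10,B8) → z (A11,B9) → a (A13,B10).
So the longest common subsequence has length 8.

8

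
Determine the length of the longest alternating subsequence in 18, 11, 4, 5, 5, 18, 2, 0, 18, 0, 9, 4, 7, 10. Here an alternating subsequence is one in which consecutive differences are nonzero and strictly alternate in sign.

9

A longest alternating subsequence is 18, 4, 5, 2, 18, 0, 9, 4, 7 (positions 1,3,4,7,9,10,11,12,13); its 8 consecutive differences strictly alternate in sign, and length 9 is optimal.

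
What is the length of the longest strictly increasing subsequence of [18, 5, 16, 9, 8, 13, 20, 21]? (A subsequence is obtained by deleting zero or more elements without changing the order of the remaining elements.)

Let dp[i] be the longest increasing subsequence ending at position i. Then dp = [1, 1, 2, 2, 2, 3, 4, 5].
The maximum is 5; one witness is 5, 9, 13, 20, 21 at positions 2,4,6,7,8.

5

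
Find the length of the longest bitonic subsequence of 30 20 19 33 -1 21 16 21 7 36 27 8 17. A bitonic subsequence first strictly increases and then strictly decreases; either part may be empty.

6

Let inc[i] be the LIS ending at i and dec[i] the longest strictly decreasing subsequence starting at i. inc = [1, 1, 1, 2, 1, 2, 2, 3, 2, 4, 4, 3, 4], dec = [5, 4, 3, 4, 1, 3, 2, 2, 1, 3, 2, 1, 1].
max_i inc[i]+dec[i]−1 = 6, with one witness -1, 16, 21, 36, 27, 17.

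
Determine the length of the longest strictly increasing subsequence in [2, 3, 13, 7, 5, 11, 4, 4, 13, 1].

5

One longest increasing subsequence is 2, 3, 7, 11, 13 (positions 1,2,4,6,9), of length 5; no longer one exists.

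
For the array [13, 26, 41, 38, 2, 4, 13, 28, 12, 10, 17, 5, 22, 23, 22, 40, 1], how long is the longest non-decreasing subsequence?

7

One longest non-decreasing subsequence is 2, 4, 13, 17, 22, 23, 40 (positions 5,6,7,11,13,14,16), of length 7; no longer one exists.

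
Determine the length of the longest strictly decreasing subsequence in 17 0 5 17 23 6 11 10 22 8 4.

5

Let dp[i] be the longest decreasing subsequence ending at position i. Then dp = [1, 2, 2, 1, 1, 2, 2, 3, 2, 4, 5].
The maximum is 5; one witness is 17, 11, 10, 8, 4 at positions 1,7,8,10,11.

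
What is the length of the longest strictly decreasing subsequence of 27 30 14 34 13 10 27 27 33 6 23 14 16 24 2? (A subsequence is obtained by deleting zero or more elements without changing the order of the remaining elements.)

6

One longest decreasing subsequence is 27, 14, 13, 10, 6, 2 (positions 1,3,5,6,10,15), of length 6; no longer one exists.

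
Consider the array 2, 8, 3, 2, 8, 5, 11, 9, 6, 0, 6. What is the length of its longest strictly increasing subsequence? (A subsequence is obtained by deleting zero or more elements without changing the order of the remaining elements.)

Let dp[i] be the longest increasing subsequence ending at position i. Then dp = [1, 2, 2, 1, 3, 3, 4, 4, 4, 1, 4].
The maximum is 4; one witness is 2, 3, 8, 11 at positions 1,3,5,7.

4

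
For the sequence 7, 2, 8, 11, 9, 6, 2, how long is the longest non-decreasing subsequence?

Scanning left to right, the best length ending at each element is: 7→1, 2→1, 8→2, 11→3, 9→3, 6→2, 2→2.
So the longest non-decreasing subsequence has length 3, e.g. 7, 8, 11.

3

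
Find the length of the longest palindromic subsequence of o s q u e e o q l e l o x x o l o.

8

Using dp[i][j] = 2 + dp[i+1][j−1] if the ends match, else max(dp[i+1][j], dp[i][j−1]):
dp[1][17] = 8. A witness is oloxxolo at positions 1,9,12,13,14,15,16,17.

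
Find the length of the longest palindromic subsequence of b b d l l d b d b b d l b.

9

One longest palindromic subsequence is bldbbbdlb (positions 1,4,6,7,9,10,11,12,13); it reads the same forward and backward, and the interval DP gives dp[1][13] = 9.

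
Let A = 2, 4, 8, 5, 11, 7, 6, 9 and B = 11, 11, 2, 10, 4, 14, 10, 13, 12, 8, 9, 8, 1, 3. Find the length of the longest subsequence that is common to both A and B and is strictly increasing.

A longest common strictly increasing subsequence is 2, 4, 8, 9 (length 4); it appears in order in both A and B, and no longer such subsequence exists.

4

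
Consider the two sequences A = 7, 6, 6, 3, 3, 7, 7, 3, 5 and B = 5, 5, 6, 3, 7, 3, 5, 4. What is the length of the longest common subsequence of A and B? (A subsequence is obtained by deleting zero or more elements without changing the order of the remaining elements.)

5

Backtracking the LCS table gives one alignment: 6 (A3,B3) → 3 (A5,B4) → 7 (A7,B5) → 3 (A8,B6) → 5 (A9,B7).
So the longest common subsequence has length 5.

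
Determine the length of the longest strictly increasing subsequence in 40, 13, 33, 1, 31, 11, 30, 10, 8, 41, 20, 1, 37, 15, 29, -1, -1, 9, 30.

5

Let dp[i] be the longest increasing subsequence ending at position i. Then dp = [1, 1, 2, 1, 2, 2, 3, 2, 2, 4, 3, 1, 4, 3, 4, 1, 1, 3, 5].
The maximum is 5; one witness is 1, 11, 20, 29, 30 at positions 4,6,11,15,19.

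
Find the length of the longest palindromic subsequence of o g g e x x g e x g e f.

Using dp[i][j] = 2 + dp[i+1][j−1] if the ends match, else max(dp[i+1][j], dp[i][j−1]):
dp[1][12] = 6. A witness is gexxeg at positions 3,4,5,6,8,10.

6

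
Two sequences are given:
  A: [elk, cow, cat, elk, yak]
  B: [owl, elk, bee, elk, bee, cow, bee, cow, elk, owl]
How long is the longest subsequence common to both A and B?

A longest common subsequence is elk, cow, elk (length 3); the LCS DP confirms no longer common subsequence exists.

3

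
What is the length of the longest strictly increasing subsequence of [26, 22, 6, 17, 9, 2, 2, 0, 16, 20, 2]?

4

Let dp[i] be the longest increasing subsequence ending at position i. Then dp = [1, 1, 1, 2, 2, 1, 1, 1, 3, 4, 2].
The maximum is 4; one witness is 6, 9, 16, 20 at positions 3,5,9,10.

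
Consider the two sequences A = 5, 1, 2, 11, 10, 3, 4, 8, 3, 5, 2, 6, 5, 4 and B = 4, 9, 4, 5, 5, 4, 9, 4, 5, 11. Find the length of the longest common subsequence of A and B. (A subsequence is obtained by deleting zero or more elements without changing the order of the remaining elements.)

4

A longest common subsequence is 4, 5, 5, 4 (length 4); the LCS DP confirms no longer common subsequence exists.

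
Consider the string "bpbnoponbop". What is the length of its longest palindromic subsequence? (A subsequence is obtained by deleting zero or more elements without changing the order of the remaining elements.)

9

One longest palindromic subsequence is pbnoponbp (positions 2,3,4,5,6,7,8,9,11); it reads the same forward and backward, and the interval DP gives dp[1][11] = 9.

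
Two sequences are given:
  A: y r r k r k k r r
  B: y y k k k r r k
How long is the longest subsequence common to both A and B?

Backtracking the LCS table gives one alignment: y (A1,B2) → k (A4,B3) → k (A6,B4) → k (A7,B5) → r (A8,B6) → r (A9,B7).
So the longest common subsequence has length 6.

6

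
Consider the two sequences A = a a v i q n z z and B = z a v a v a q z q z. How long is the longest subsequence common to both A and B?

Backtracking the LCS table gives one alignment: a (A1,B2) → a (A2,B4) → v (A3,B5) → q (A5,B7) → z (A7,B8) → z (A8,B10).
So the longest common subsequence has length 6.

6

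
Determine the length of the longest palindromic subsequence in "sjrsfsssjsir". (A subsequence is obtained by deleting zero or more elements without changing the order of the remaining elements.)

8

One longest palindromic subsequence is sjssssjs (positions 1,2,4,6,7,8,9,10); it reads the same forward and backward, and the interval DP gives dp[1][12] = 8.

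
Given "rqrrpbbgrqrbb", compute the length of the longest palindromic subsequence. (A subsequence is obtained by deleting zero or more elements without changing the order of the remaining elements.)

8

One longest palindromic subsequence is rqrbbrqr (positions 1,2,3,6,7,9,10,11); it reads the same forward and backward, and the interval DP gives dp[1][13] = 8.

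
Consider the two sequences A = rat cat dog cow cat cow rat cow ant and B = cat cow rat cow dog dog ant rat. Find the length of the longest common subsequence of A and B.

5

A longest common subsequence is cat, cow, rat, cow, ant (length 5); the LCS DP confirms no longer common subsequence exists.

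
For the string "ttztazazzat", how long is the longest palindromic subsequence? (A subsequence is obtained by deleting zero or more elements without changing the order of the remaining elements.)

7

One longest palindromic subsequence is tazzzat (positions 1,5,6,8,9,10,11); it reads the same forward and backward, and the interval DP gives dp[1][11] = 7.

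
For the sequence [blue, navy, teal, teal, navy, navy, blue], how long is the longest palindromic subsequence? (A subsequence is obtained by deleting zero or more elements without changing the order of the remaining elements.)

6

One longest palindromic subsequence is blue navy teal teal navy blue (positions 1,2,3,4,6,7); it reads the same forward and backward, and the interval DP gives dp[1][7] = 6.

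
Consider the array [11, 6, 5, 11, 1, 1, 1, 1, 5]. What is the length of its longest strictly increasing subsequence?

2

One longest increasing subsequence is 6, 11 (positions 2,4), of length 2; no longer one exists.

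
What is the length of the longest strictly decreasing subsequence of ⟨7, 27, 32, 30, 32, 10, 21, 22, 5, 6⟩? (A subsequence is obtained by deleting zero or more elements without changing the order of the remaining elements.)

One longest decreasing subsequence is 32, 30, 10, 5 (positions 3,4,6,9), of length 4; no longer one exists.

4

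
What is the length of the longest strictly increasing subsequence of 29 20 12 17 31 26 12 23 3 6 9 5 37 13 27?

One longest increasing subsequence is 3, 6, 9, 13, 27 (positions 9,10,11,14,15), of length 5; no longer one exists.

5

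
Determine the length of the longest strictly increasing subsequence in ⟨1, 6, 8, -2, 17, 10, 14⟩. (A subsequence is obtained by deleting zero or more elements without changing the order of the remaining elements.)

Scanning left to right, the best length ending at each element is: 1→1, 6→2, 8→3, -2→1, 17→4, 10→4, 14→5.
So the longest increasing subsequence has length 5, e.g. 1, 6, 8, 10, 14.

5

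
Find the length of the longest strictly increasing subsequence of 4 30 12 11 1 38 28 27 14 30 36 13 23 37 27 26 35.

Scanning left to right, the best length ending at each element is: 4→1, 30→2, 12→2, 11→2, 1→1, 38→3, 28→3, 27→3, 14→3, 30→4, 36→5, 13→3, 23→4, 37→6, 27→5, 26→5, 35→6.
So the longest increasing subsequence has length 6, e.g. 4, 12, 28, 30, 36, 37.

6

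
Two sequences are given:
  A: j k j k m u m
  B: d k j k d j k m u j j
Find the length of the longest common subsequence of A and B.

6

Backtracking the LCS table gives one alignment: j (A1,B3) → k (A2,B4) → j (A3,B6) → k (A4,B7) → m (A5,B8) → u (A6,B9).
So the longest common subsequence has length 6.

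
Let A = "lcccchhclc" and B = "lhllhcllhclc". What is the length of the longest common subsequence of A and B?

A longest common subsequence is lchclc (length 6); the LCS DP confirms no longer common subsequence exists.

6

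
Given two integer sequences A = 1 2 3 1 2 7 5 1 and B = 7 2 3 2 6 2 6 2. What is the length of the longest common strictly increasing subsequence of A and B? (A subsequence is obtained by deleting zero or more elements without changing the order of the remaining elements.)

For each value that appears in both, track the longest common increasing run ending there.
The best achievable length is 2; one witness is 2, 3 (A-positions 2,3, B-positions 2,3).

2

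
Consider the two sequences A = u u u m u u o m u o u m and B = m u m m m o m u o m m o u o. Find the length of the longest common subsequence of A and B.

A longest common subsequence is umuomuo (length 7); the LCS DP confirms no longer common subsequence exists.

7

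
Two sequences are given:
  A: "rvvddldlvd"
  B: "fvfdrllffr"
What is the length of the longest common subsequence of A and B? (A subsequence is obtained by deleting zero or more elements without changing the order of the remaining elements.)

4

Backtracking the LCS table gives one alignment: v (A2,B2) → d (A4,B4) → l (A6,B6) → l (A8,B7).
So the longest common subsequence has length 4.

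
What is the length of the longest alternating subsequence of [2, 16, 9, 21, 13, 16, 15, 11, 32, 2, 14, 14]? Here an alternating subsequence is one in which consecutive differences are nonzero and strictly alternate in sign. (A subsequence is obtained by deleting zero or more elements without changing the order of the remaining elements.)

Track the best alternating length ending on an up-step vs a down-step at each position: up/down = 1/1, 2/1, 2/3, 4/1, 4/5, 6/5, 6/7, 4/7, 8/1, 1/9, 10/9, 10/9.
The maximum over both is 10; one such subsequence is 2, 16, 9, 21, 13, 16, 15, 32, 2, 14.

10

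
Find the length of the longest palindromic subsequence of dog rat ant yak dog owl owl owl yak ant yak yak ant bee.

Using dp[i][j] = 2 + dp[i+1][j−1] if the ends match, else max(dp[i+1][j], dp[i][j−1]):
dp[1][14] = 7. A witness is ant yak yak ant yak yak ant at positions 3,4,9,10,11,12,13.

7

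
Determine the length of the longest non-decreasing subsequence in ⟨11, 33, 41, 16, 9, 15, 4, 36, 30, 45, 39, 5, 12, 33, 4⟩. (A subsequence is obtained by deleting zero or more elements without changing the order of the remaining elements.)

4

One longest non-decreasing subsequence is 11, 33, 41, 45 (positions 1,2,3,10), of length 4; no longer one exists.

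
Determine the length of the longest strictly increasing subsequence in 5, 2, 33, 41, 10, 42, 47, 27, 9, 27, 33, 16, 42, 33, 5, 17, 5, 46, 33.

One longest increasing subsequence is 5, 10, 27, 33, 42, 46 (positions 1,5,8,11,13,18), of length 6; no longer one exists.

6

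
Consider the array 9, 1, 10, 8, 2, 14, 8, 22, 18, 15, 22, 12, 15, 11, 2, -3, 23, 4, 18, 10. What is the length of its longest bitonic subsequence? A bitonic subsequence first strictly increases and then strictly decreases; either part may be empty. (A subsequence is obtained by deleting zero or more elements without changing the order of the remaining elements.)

10

Let inc[i] be the LIS ending at i and dec[i] the longest strictly decreasing subsequence starting at i. inc = [1, 1, 2, 2, 2, 3, 3, 4, 4, 4, 5, 4, 5, 4, 2, 1, 6, 3, 6, 4], dec = [4, 2, 4, 3, 2, 5, 3, 7, 6, 5, 5, 4, 4, 3, 2, 1, 3, 1, 2, 1].
max_i inc[i]+dec[i]−1 = 10, with one witness 9, 10, 14, 22, 18, 15, 12, 11, 2, -3.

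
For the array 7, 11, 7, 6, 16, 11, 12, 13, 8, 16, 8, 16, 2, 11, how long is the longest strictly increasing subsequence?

Let dp[i] be the longest increasing subsequence ending at position i. Then dp = [1, 2, 1, 1, 3, 2, 3, 4, 2, 5, 2, 5, 1, 3].
The maximum is 5; one witness is 7, 11, 12, 13, 16 at positions 1,2,7,8,10.

5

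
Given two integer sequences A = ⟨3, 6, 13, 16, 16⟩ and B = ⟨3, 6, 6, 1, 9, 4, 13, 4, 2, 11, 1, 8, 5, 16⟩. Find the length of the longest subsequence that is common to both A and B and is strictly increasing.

4

A longest common strictly increasing subsequence is 3, 6, 13, 16 (length 4); it appears in order in both A and B, and no longer such subsequence exists.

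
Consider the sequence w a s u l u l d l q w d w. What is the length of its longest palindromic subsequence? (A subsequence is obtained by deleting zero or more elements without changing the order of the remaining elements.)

5

Using dp[i][j] = 2 + dp[i+1][j−1] if the ends match, else max(dp[i+1][j], dp[i][j−1]):
dp[1][13] = 5. A witness is wdwdw at positions 1,8,11,12,13.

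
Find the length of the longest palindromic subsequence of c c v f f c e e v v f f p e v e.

8

One longest palindromic subsequence is vffvvffv (positions 3,4,5,9,10,11,12,15); it reads the same forward and backward, and the interval DP gives dp[1][16] = 8.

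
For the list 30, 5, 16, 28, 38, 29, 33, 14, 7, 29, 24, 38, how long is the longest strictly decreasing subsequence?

4

One longest decreasing subsequence is 30, 16, 14, 7 (positions 1,3,8,9), of length 4; no longer one exists.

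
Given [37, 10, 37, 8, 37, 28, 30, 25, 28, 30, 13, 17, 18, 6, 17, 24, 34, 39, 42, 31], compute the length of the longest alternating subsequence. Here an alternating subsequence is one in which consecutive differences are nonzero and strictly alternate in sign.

Track the best alternating length ending on an up-step vs a down-step at each position: up/down = 1/1, 1/2, 3/1, 1/4, 5/1, 5/6, 7/6, 5/8, 9/8, 9/6, 5/10, 11/10, 11/10, 1/12, 13/12, 13/10, 13/6, 13/1, 13/1, 13/14.
The maximum over both is 14; one such subsequence is 37, 10, 37, 8, 37, 28, 30, 25, 28, 13, 17, 6, 34, 31.

14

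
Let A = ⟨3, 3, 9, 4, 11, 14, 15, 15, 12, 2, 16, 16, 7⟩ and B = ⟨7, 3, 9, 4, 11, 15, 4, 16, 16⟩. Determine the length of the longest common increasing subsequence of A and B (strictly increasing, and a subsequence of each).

A longest common strictly increasing subsequence is 3, 9, 11, 15, 16 (length 5); it appears in order in both A and B, and no longer such subsequence exists.

5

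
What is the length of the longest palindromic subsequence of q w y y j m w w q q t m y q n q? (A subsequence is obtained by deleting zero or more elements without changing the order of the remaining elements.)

8

Using dp[i][j] = 2 + dp[i+1][j−1] if the ends match, else max(dp[i+1][j], dp[i][j−1]):
dp[1][16] = 8. A witness is qymqqmyq at positions 1,4,6,9,10,12,13,16.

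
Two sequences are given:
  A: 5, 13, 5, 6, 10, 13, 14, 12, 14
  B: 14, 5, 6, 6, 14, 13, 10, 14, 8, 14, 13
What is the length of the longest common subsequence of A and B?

5

A longest common subsequence is 5, 13, 10, 14, 14 (length 5); the LCS DP confirms no longer common subsequence exists.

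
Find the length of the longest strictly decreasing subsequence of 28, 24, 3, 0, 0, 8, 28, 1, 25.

Scanning left to right, the best length ending at each element is: 28→1, 24→2, 3→3, 0→4, 0→4, 8→3, 28→1, 1→4, 25→2.
So the longest decreasing subsequence has length 4, e.g. 28, 24, 3, 0.

4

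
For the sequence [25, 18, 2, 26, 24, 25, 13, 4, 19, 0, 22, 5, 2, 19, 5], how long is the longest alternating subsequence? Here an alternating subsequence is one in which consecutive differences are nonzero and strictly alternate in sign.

12

A longest alternating subsequence is 25, 18, 26, 24, 25, 13, 19, 0, 22, 5, 19, 5 (positions 1,2,4,5,6,7,9,10,11,12,14,15); its 11 consecutive differences strictly alternate in sign, and length 12 is optimal.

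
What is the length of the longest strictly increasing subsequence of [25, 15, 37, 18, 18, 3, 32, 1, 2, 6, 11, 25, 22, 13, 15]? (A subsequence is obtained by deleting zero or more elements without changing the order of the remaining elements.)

6

Scanning left to right, the best length ending at each element is: 25→1, 15→1, 37→2, 18→2, 18→2, 3→1, 32→3, 1→1, 2→2, 6→3, 11→4, 25→5, 22→5, 13→5, 15→6.
So the longest increasing subsequence has length 6, e.g. 1, 2, 6, 11, 13, 15.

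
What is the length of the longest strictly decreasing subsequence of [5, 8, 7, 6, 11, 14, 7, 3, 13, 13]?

4

One longest decreasing subsequence is 8, 7, 6, 3 (positions 2,3,4,8), of length 4; no longer one exists.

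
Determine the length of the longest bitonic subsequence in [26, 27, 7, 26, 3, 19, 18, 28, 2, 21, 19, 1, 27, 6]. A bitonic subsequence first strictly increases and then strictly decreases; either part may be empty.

Let inc[i] be the LIS ending at i and dec[i] the longest strictly decreasing subsequence starting at i. inc = [1, 2, 1, 2, 1, 2, 2, 3, 1, 3, 3, 1, 4, 2], dec = [5, 6, 4, 5, 3, 4, 3, 4, 2, 3, 2, 1, 2, 1].
max_i inc[i]+dec[i]−1 = 7, with one witness 26, 27, 26, 19, 18, 2, 1.

7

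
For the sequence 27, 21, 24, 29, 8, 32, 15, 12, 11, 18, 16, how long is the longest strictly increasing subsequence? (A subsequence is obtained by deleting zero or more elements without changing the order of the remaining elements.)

4

Scanning left to right, the best length ending at each element is: 27→1, 21→1, 24→2, 29→3, 8→1, 32→4, 15→2, 12→2, 11→2, 18→3, 16→3.
So the longest increasing subsequence has length 4, e.g. 21, 24, 29, 32.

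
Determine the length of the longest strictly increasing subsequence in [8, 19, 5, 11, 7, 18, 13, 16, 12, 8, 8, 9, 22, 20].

5

Let dp[i] be the longest increasing subsequence ending at position i. Then dp = [1, 2, 1, 2, 2, 3, 3, 4, 3, 3, 3, 4, 5, 5].
The maximum is 5; one witness is 8, 11, 13, 16, 22 at positions 1,4,7,8,13.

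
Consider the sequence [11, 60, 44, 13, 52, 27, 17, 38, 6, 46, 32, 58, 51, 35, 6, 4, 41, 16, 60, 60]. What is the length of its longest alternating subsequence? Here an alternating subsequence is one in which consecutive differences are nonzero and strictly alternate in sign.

Track the best alternating length ending on an up-step vs a down-step at each position: up/down = 1/1, 2/1, 2/3, 2/3, 4/3, 4/5, 4/5, 6/5, 1/7, 8/5, 8/9, 10/3, 10/11, 10/11, 1/11, 1/11, 12/11, 12/13, 14/1, 14/1.
The maximum over both is 14; one such subsequence is 11, 60, 44, 52, 27, 38, 6, 46, 32, 58, 35, 41, 16, 60.

14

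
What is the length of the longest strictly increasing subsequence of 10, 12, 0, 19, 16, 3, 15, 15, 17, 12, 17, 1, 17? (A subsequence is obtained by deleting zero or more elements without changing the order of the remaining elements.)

4

One longest increasing subsequence is 10, 12, 16, 17 (positions 1,2,5,9), of length 4; no longer one exists.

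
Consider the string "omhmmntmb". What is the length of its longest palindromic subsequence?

4

One longest palindromic subsequence is mmmm (positions 2,4,5,8); it reads the same forward and backward, and the interval DP gives dp[1][9] = 4.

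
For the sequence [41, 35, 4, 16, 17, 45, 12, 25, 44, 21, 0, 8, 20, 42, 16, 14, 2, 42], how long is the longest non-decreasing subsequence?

Scanning left to right, the best length ending at each element is: 41→1, 35→1, 4→1, 16→2, 17→3, 45→4, 12→2, 25→4, 44→5, 21→4, 0→1, 8→2, 20→4, 42→5, 16→3, 14→3, 2→2, 42→6.
So the longest non-decreasing subsequence has length 6, e.g. 4, 16, 17, 25, 42, 42.

6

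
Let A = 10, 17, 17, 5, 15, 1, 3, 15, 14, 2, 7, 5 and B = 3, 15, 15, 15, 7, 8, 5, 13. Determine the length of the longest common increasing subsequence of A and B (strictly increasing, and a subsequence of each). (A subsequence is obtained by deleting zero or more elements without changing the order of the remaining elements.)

For each value that appears in both, track the longest common increasing run ending there.
The best achievable length is 2; one witness is 3, 15 (A-positions 7,8, B-positions 1,2).

2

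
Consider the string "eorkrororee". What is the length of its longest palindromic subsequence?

7

Using dp[i][j] = 2 + dp[i+1][j−1] if the ends match, else max(dp[i+1][j], dp[i][j−1]):
dp[1][11] = 7. A witness is erorore at positions 1,5,6,7,8,9,11.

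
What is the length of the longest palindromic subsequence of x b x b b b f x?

6

One longest palindromic subsequence is xbbbbx (positions 1,2,4,5,6,8); it reads the same forward and backward, and the interval DP gives dp[1][8] = 6.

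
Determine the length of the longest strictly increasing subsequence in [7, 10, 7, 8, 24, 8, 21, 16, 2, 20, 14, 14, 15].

One longest increasing subsequence is 7, 10, 16, 20 (positions 1,2,8,10), of length 4; no longer one exists.

4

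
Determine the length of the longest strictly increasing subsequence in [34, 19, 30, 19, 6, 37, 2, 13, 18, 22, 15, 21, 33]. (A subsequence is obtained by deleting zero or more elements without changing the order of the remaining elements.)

5

Let dp[i] be the longest increasing subsequence ending at position i. Then dp = [1, 1, 2, 1, 1, 3, 1, 2, 3, 4, 3, 4, 5].
The maximum is 5; one witness is 6, 13, 18, 22, 33 at positions 5,8,9,10,13.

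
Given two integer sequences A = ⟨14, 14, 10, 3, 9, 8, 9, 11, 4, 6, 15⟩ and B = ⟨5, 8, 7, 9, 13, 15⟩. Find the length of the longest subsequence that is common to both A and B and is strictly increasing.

For each value that appears in both, track the longest common increasing run ending there.
The best achievable length is 3; one witness is 8, 9, 15 (A-positions 6,7,11, B-positions 2,4,6).

3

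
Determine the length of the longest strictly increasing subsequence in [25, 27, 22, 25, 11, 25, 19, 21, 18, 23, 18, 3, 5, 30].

Scanning left to right, the best length ending at each element is: 25→1, 27→2, 22→1, 25→2, 11→1, 25→2, 19→2, 21→3, 18→2, 23→4, 18→2, 3→1, 5→2, 30→5.
So the longest increasing subsequence has length 5, e.g. 11, 19, 21, 23, 30.

5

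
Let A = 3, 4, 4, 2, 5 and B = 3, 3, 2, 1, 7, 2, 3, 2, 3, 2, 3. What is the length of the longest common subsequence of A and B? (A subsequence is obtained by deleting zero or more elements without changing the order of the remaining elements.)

2

A longest common subsequence is 3, 2 (length 2); the LCS DP confirms no longer common subsequence exists.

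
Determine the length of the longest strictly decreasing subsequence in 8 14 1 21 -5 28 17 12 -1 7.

4

Let dp[i] be the longest decreasing subsequence ending at position i. Then dp = [1, 1, 2, 1, 3, 1, 2, 3, 4, 4].
The maximum is 4; one witness is 21, 17, 12, -1 at positions 4,7,8,9.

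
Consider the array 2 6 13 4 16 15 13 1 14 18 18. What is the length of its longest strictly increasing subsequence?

5

Let dp[i] be the longest increasing subsequence ending at position i. Then dp = [1, 2, 3, 2, 4, 4, 3, 1, 4, 5, 5].
The maximum is 5; one witness is 2, 6, 13, 16, 18 at positions 1,2,3,5,10.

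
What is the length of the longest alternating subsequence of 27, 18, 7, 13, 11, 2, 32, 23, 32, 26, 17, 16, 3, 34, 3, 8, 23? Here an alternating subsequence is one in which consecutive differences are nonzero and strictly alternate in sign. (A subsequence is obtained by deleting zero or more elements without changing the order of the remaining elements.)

11

Track the best alternating length ending on an up-step vs a down-step at each position: up/down = 1/1, 1/2, 1/2, 3/2, 3/4, 1/4, 5/1, 5/6, 7/1, 7/8, 5/8, 5/8, 5/8, 9/1, 5/10, 11/10, 11/10.
The maximum over both is 11; one such subsequence is 27, 7, 13, 11, 32, 23, 32, 26, 34, 3, 8.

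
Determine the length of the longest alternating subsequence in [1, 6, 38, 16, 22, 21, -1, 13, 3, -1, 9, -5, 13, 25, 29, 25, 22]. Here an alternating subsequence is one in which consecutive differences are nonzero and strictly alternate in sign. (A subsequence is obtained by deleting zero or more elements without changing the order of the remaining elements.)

A longest alternating subsequence is 1, 38, 16, 22, -1, 13, 3, 9, -5, 29, 25 (positions 1,3,4,5,7,8,9,11,12,15,16); its 10 consecutive differences strictly alternate in sign, and length 11 is optimal.

11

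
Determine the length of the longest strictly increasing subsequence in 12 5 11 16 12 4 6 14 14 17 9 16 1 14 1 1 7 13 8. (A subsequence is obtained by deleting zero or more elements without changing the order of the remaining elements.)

5

Scanning left to right, the best length ending at each element is: 12→1, 5→1, 11→2, 16→3, 12→3, 4→1, 6→2, 14→4, 14→4, 17→5, 9→3, 16→5, 1→1, 14→4, 1→1, 1→1, 7→3, 13→4, 8→4.
So the longest increasing subsequence has length 5, e.g. 5, 11, 12, 14, 17.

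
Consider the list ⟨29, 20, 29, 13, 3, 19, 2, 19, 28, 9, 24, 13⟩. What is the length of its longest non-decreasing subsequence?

One longest non-decreasing subsequence is 13, 19, 19, 28 (positions 4,6,8,9), of length 4; no longer one exists.

4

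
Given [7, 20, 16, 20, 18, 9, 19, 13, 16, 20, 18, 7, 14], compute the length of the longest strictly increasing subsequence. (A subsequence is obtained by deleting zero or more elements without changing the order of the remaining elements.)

One longest increasing subsequence is 7, 16, 18, 19, 20 (positions 1,3,5,7,10), of length 5; no longer one exists.

5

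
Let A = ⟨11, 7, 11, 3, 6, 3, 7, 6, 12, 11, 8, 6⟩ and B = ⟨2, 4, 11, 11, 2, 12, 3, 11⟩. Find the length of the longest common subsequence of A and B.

Backtracking the LCS table gives one alignment: 11 (A1,B3) → 11 (A3,B4) → 3 (A6,B7) → 11 (A10,B8).
So the longest common subsequence has length 4.

4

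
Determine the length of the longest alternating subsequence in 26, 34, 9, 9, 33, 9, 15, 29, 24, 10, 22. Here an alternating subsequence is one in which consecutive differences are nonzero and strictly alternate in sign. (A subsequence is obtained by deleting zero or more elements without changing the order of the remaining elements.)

Track the best alternating length ending on an up-step vs a down-step at each position: up/down = 1/1, 2/1, 1/3, 1/3, 4/3, 1/5, 6/5, 6/5, 6/7, 6/7, 8/7.
The maximum over both is 8; one such subsequence is 26, 34, 9, 33, 9, 15, 10, 22.

8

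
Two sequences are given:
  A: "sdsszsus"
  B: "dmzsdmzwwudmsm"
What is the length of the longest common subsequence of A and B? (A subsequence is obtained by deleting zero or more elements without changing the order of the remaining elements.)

5

A longest common subsequence is sdzus (length 5); the LCS DP confirms no longer common subsequence exists.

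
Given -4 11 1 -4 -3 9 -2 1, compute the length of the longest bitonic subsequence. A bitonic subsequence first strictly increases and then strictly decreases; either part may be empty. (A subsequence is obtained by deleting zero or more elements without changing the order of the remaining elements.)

4

Let inc[i] be the LIS ending at i and dec[i] the longest strictly decreasing subsequence starting at i. inc = [1, 2, 2, 1, 2, 3, 3, 4], dec = [1, 3, 2, 1, 1, 2, 1, 1].
max_i inc[i]+dec[i]−1 = 4, with one witness -4, 11, 9, 1.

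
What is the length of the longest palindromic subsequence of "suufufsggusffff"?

8

One longest palindromic subsequence is ffsggsff (positions 4,6,7,8,9,11,14,15); it reads the same forward and backward, and the interval DP gives dp[1][15] = 8.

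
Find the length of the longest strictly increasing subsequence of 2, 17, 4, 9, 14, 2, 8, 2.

Let dp[i] be the longest increasing subsequence ending at position i. Then dp = [1, 2, 2, 3, 4, 1, 3, 1].
The maximum is 4; one witness is 2, 4, 9, 14 at positions 1,3,4,5.

4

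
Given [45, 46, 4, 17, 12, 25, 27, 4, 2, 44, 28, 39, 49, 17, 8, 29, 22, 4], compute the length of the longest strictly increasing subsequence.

7

One longest increasing subsequence is 4, 17, 25, 27, 28, 39, 49 (positions 3,4,6,7,11,12,13), of length 7; no longer one exists.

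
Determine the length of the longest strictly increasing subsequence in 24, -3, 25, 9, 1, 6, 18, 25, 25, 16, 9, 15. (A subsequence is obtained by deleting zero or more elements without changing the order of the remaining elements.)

One longest increasing subsequence is -3, 1, 6, 18, 25 (positions 2,5,6,7,8), of length 5; no longer one exists.

5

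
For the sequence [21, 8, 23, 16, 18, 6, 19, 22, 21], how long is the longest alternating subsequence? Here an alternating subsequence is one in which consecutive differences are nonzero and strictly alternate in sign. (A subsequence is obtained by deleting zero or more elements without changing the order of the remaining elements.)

8

Track the best alternating length ending on an up-step vs a down-step at each position: up/down = 1/1, 1/2, 3/1, 3/4, 5/4, 1/6, 7/4, 7/4, 7/8.
The maximum over both is 8; one such subsequence is 21, 8, 23, 16, 18, 6, 22, 21.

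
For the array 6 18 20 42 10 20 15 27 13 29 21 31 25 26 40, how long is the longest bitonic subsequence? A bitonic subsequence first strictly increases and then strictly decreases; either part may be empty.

7

Let inc[i] be the LIS ending at i and dec[i] the longest strictly decreasing subsequence starting at i. inc = [1, 2, 3, 4, 2, 3, 3, 4, 3, 5, 4, 6, 5, 6, 7], dec = [1, 3, 3, 4, 1, 3, 2, 2, 1, 2, 1, 2, 1, 1, 1].
max_i inc[i]+dec[i]−1 = 7, with one witness 6, 18, 20, 42, 20, 15, 13.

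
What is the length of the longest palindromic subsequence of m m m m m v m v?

6

One longest palindromic subsequence is mmmmmm (positions 1,2,3,4,5,7); it reads the same forward and backward, and the interval DP gives dp[1][8] = 6.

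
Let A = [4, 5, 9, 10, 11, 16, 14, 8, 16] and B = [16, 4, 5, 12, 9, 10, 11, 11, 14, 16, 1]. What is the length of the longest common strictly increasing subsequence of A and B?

7

For each value that appears in both, track the longest common increasing run ending there.
The best achievable length is 7; one witness is 4, 5, 9, 10, 11, 14, 16 (A-positions 1,2,3,4,5,7,9, B-positions 2,3,5,6,7,9,10).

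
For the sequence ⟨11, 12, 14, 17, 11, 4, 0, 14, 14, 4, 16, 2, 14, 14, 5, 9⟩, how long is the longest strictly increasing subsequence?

4

Let dp[i] be the longest increasing subsequence ending at position i. Then dp = [1, 2, 3, 4, 1, 1, 1, 3, 3, 2, 4, 2, 3, 3, 3, 4].
The maximum is 4; one witness is 11, 12, 14, 17 at positions 1,2,3,4.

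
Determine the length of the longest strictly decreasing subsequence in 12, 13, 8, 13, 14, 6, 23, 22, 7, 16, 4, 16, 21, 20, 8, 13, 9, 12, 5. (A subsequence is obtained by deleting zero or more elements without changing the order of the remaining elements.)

One longest decreasing subsequence is 23, 22, 21, 20, 13, 9, 5 (positions 7,8,13,14,16,17,19), of length 7; no longer one exists.

7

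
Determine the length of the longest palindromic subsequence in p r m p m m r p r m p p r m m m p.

Using dp[i][j] = 2 + dp[i+1][j−1] if the ends match, else max(dp[i+1][j], dp[i][j−1]):
dp[1][17] = 13. A witness is pmmmrppprmmmp at positions 1,3,5,6,7,8,11,12,13,14,15,16,17.

13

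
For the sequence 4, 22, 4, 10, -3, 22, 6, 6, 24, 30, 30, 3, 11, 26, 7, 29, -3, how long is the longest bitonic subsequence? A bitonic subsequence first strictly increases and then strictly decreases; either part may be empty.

Let inc[i] be the LIS ending at i and dec[i] the longest strictly decreasing subsequence starting at i. inc = [1, 2, 1, 2, 1, 3, 2, 2, 4, 5, 5, 2, 3, 5, 3, 6, 1], dec = [3, 5, 3, 4, 1, 4, 3, 3, 4, 4, 4, 2, 3, 3, 2, 2, 1].
max_i inc[i]+dec[i]−1 = 8, with one witness 4, 10, 22, 24, 30, 26, 7, -3.

8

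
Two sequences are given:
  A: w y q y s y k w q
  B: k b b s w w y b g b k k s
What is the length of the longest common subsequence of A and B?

3

Backtracking the LCS table gives one alignment: w (A1,B6) → y (A2,B7) → s (A5,B13).
So the longest common subsequence has length 3.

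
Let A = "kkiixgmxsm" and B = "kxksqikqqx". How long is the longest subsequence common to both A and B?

Backtracking the LCS table gives one alignment: k (A1,B1) → k (A2,B3) → i (A3,B6) → x (A8,B10).
So the longest common subsequence has length 4.

4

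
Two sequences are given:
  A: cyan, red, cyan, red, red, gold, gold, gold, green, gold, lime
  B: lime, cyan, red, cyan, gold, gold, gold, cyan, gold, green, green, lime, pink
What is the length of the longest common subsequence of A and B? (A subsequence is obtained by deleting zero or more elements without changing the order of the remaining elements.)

Backtracking the LCS table gives one alignment: cyan (A1,B2) → red (A2,B3) → cyan (A3,B4) → gold (A6,B6) → gold (A7,B7) → gold (A8,B9) → green (A9,B11) → lime (A11,B12).
So the longest common subsequence has length 8.

8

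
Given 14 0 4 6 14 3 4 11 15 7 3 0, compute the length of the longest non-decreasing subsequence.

Scanning left to right, the best length ending at each element is: 14→1, 0→1, 4→2, 6→3, 14→4, 3→2, 4→3, 11→4, 15→5, 7→4, 3→3, 0→2.
So the longest non-decreasing subsequence has length 5, e.g. 0, 4, 6, 14, 15.

5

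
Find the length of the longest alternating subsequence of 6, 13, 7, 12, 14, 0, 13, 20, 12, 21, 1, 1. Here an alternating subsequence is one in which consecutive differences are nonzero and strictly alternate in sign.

9

A longest alternating subsequence is 6, 13, 7, 12, 0, 13, 12, 21, 1 (positions 1,2,3,4,6,7,9,10,11); its 8 consecutive differences strictly alternate in sign, and length 9 is optimal.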